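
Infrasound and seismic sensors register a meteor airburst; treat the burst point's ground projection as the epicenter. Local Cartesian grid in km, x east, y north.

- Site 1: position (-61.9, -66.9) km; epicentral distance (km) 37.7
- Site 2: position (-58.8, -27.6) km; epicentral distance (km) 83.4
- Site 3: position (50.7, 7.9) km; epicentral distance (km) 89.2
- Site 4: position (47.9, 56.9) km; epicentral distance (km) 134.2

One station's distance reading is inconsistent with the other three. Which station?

Site 1

Solve using three stations at a time. Using Site 2, Site 3, Site 4 (subtract circle equations pairwise → linear system) gives (x, y) ≈ (11.6, -72.3).
Distances from that point to each station vs reported:
  Site 1: calculated 73.7 vs reported 37.7 → residual 36.0 km
  Site 2: calculated 83.4 vs reported 83.4 → residual 0.0 km
  Site 3: calculated 89.2 vs reported 89.2 → residual 0.0 km
  Site 4: calculated 134.2 vs reported 134.2 → residual 0.0 km
Site 2, Site 3, Site 4 are mutually consistent (residuals ≈ 0); Site 1 is off by 36.0 km.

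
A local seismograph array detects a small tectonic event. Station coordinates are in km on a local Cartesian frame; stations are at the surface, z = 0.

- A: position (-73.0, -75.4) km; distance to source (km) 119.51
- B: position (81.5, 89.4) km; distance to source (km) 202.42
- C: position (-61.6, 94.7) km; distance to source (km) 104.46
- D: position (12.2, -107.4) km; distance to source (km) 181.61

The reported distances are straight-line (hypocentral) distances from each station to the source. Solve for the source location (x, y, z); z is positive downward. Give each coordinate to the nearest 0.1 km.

Each station gives a sphere (x−x_i)² + (y−y_i)² + z² = d_i² (stations at z=0).
Subtracting the A sphere from B and C: z² cancels, leaving linear equations in x and y:
309.0 x + 329.6 y = -23070.77
22.8 x + 340.2 y = 5119.24
Solving: x ≈ -97.698, y ≈ 21.595 km (keep extra digits for the depth step; rounded: -97.7, 21.6).
Then from the A sphere: z² = 119.51² − (x + 73.0)² − (y + 75.4)² with x = -97.698, y = 21.595, so z ≈ 65.304 ≈ 65.3 km.
Check against D (with the unrounded solution): distance 181.61 ≈ 181.61 km. ✓

x ≈ -97.7 km, y ≈ 21.6 km, depth ≈ 65.3 km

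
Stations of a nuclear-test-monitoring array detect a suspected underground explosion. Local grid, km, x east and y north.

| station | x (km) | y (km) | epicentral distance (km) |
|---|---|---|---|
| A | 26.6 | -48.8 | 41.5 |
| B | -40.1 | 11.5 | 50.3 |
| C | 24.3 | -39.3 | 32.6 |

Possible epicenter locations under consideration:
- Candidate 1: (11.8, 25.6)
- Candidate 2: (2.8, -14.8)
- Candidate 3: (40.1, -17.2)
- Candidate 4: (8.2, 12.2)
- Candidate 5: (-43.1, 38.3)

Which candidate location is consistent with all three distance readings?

Candidate 2

For each candidate, compare |candidate − station| to the reported distance:
Candidate 1: residuals A 34.4, B 3.5, C 33.5 → max 34.4 km
Candidate 2: residuals A 0.0, B 0.0, C 0.0 → max 0.0 km
Candidate 3: residuals A 7.1, B 34.9, C 5.4 → max 34.9 km
Candidate 4: residuals A 22.2, B 2.0, C 21.4 → max 22.2 km
Candidate 5: residuals A 70.1, B 23.3, C 70.2 → max 70.2 km
Only Candidate 2 has all residuals ≈ 0.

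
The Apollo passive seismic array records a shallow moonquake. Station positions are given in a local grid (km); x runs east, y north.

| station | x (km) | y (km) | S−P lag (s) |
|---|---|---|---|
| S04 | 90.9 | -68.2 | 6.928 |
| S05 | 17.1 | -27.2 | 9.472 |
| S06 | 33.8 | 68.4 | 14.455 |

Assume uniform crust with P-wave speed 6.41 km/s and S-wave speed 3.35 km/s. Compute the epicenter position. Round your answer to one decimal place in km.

Distance from S−P lag: d = Δt · v_P v_S / (v_P − v_S) = Δt · (6.41·3.35)/(6.41−3.35) ≈ 7.0175·Δt.
So d_S04 = 48.62, d_S05 = 66.47, d_S06 = 101.44 km.
Circle about each station: (x − 90.9)² + (y + 68.2)² = 48.62²; (x − 17.1)² + (y + 27.2)² = 66.47²; (x − 33.8)² + (y − 68.4)² = 101.44².
Subtracting pairs of circle equations eliminates x²+y² and gives linear equations (the radical axes):
-147.6 x + 82.0 y = -13936.16
-114.2 x + 273.2 y = -15019.22
Solving the 2×2 system: x ≈ 83.2, y ≈ -20.2 km.
Check against S04 (with the unrounded x, y): √((x − 90.9)²+(y + 68.2)²) = 48.62 ≈ 48.62 km. ✓

(83.2, -20.2)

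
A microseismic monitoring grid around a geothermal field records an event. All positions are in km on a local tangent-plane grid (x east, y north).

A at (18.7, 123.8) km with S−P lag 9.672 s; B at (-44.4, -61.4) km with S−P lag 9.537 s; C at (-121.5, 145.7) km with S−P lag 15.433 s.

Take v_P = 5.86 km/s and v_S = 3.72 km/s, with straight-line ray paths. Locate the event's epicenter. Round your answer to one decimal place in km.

Distance from S−P lag: d = Δt · v_P v_S / (v_P − v_S) = Δt · (5.86·3.72)/(5.86−3.72) ≈ 10.1865·Δt.
So d_A = 98.52, d_B = 97.15, d_C = 157.21 km.
Circle about each station: (x − 18.7)² + (y − 123.8)² = 98.52²; (x + 44.4)² + (y + 61.4)² = 97.15²; (x + 121.5)² + (y − 145.7)² = 157.21².
Subtracting the A equation from the B and C equations removes the quadratic terms:
-126.2 x − 370.4 y = -9666.74
-280.4 x + 43.8 y = 5305.82
Solving the 2×2 system: x ≈ -14.1, y ≈ 30.9 km.

(-14.1, 30.9)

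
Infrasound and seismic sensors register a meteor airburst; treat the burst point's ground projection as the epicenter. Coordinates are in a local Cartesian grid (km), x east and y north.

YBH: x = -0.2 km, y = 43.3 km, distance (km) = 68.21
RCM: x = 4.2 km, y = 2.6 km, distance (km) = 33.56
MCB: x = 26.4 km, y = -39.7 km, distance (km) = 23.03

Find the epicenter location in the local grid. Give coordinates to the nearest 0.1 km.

Circle about each station: (x + 0.2)² + (y − 43.3)² = 68.21²; (x − 4.2)² + (y − 2.6)² = 33.56²; (x − 26.4)² + (y + 39.7)² = 23.03².
Subtracting pairs of circle equations eliminates x²+y² and gives linear equations (the radical axes):
8.8 x − 81.4 y = 1675.80
53.2 x − 166.0 y = 4520.34
Solving the 2×2 system: x ≈ 31.3, y ≈ -17.2 km.
Check against YBH (with the unrounded x, y): √((x + 0.2)²+(y − 43.3)²) = 68.21 ≈ 68.21 km. ✓

(31.3, -17.2)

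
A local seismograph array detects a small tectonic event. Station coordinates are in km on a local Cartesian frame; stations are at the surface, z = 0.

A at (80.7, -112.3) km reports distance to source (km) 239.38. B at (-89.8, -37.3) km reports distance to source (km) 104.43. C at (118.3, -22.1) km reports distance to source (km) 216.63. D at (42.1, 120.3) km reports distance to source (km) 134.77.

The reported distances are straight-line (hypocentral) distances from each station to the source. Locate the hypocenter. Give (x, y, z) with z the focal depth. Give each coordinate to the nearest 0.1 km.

Each station gives a sphere (x−x_i)² + (y−y_i)² + z² = d_i² (stations at z=0).
Subtracting the A sphere from B and C: z² cancels, leaving linear equations in x and y:
-341.0 x + 150.0 y = 36728.71
75.2 x + 180.4 y = 5733.75
Solving: x ≈ -79.204, y ≈ 64.800 km (keep extra digits for the depth step; rounded: -79.2, 64.8).
Then from the A sphere: z² = 239.38² − (x − 80.7)² − (y + 112.3)² with x = -79.204, y = 64.800, so z ≈ 19.212 ≈ 19.2 km.
Check against D (with the unrounded solution): distance 134.77 ≈ 134.77 km. ✓

(-79.2, 64.8, 19.2)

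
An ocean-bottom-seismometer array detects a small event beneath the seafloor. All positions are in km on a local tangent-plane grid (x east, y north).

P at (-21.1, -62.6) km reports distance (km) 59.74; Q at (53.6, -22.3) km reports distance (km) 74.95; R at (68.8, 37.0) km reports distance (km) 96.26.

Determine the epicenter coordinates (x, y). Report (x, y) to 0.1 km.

x ≈ -18.8 km, y ≈ -2.9 km

Circle about each station: (x + 21.1)² + (y + 62.6)² = 59.74²; (x − 53.6)² + (y + 22.3)² = 74.95²; (x − 68.8)² + (y − 37.0)² = 96.26².
Subtracting pairs of circle equations eliminates x²+y² and gives linear equations (the radical axes):
149.4 x + 80.6 y = -3042.35
179.8 x + 199.2 y = -3958.65
Solving the 2×2 system: x ≈ -18.8, y ≈ -2.9 km.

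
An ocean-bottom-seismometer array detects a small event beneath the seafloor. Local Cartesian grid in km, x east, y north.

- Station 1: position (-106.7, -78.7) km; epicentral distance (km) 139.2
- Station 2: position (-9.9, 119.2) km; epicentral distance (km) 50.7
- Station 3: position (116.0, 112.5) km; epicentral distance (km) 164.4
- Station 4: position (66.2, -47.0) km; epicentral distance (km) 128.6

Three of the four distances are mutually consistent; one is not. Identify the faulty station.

Station 2

Solve using three stations at a time. Using Station 1, Station 3, Station 4 (subtract circle equations pairwise → linear system) gives (x, y) ≈ (-30.5, 37.8).
Distances from that point to each station vs reported:
  Station 1: calculated 139.2 vs reported 139.2 → residual 0.0 km
  Station 2: calculated 83.9 vs reported 50.7 → residual 33.2 km
  Station 3: calculated 164.4 vs reported 164.4 → residual 0.0 km
  Station 4: calculated 128.6 vs reported 128.6 → residual 0.0 km
Station 1, Station 3, Station 4 are mutually consistent (residuals ≈ 0); Station 2 is off by 33.2 km.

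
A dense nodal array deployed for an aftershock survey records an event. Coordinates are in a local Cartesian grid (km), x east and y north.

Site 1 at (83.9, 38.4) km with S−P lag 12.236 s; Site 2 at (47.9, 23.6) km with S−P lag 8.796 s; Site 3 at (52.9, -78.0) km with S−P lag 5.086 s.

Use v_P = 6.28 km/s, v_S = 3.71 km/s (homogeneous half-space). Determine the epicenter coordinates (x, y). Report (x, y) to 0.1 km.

16.5 km east, -49.7 km north

Distance from S−P lag: d = Δt · v_P v_S / (v_P − v_S) = Δt · (6.28·3.71)/(6.28−3.71) ≈ 9.0657·Δt.
So d_Site 1 = 110.93, d_Site 2 = 79.74, d_Site 3 = 46.11 km.
Circle about each station: (x − 83.9)² + (y − 38.4)² = 110.93²; (x − 47.9)² + (y − 23.6)² = 79.74²; (x − 52.9)² + (y + 78.0)² = 46.11².
Subtracting the Site 1 equation from the Site 2 and Site 3 equations removes the quadratic terms:
-72.0 x − 29.6 y = 284.60
-62.0 x − 232.8 y = 10547.97
Solving the 2×2 system: x ≈ 16.5, y ≈ -49.7 km.
Check against Site 1 (with the unrounded x, y): √((x − 83.9)²+(y − 38.4)²) = 110.94 ≈ 110.93 km. ✓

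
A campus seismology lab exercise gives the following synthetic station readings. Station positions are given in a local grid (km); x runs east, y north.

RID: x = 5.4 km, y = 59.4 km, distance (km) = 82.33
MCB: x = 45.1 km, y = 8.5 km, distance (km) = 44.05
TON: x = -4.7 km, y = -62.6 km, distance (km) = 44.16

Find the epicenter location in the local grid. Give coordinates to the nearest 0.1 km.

(13.8, -22.5)

Circle about each station: (x − 5.4)² + (y − 59.4)² = 82.33²; (x − 45.1)² + (y − 8.5)² = 44.05²; (x + 4.7)² + (y + 62.6)² = 44.16².
Subtracting the RID equation from the MCB and TON equations removes the quadratic terms:
79.4 x − 101.8 y = 3386.57
-20.2 x − 244.0 y = 5211.45
Solving the 2×2 system: x ≈ 13.8, y ≈ -22.5 km.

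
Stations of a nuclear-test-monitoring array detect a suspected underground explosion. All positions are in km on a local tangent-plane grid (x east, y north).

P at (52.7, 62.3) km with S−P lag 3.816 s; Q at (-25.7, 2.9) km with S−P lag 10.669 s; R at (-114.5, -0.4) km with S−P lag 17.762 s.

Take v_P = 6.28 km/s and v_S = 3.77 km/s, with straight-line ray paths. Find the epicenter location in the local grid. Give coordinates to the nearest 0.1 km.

Distance from S−P lag: d = Δt · v_P v_S / (v_P − v_S) = Δt · (6.28·3.77)/(6.28−3.77) ≈ 9.4325·Δt.
So d_P = 35.99, d_Q = 100.64, d_R = 167.54 km.
Circle about each station: (x − 52.7)² + (y − 62.3)² = 35.99²; (x + 25.7)² + (y − 2.9)² = 100.64²; (x + 114.5)² + (y + 0.4)² = 167.54².
Subtracting pairs of circle equations eliminates x²+y² and gives linear equations (the radical axes):
-156.8 x − 118.8 y = -14822.81
-334.4 x − 125.4 y = -20322.54
Solving the 2×2 system: x ≈ 27.7, y ≈ 88.2 km.

27.7 km east, 88.2 km north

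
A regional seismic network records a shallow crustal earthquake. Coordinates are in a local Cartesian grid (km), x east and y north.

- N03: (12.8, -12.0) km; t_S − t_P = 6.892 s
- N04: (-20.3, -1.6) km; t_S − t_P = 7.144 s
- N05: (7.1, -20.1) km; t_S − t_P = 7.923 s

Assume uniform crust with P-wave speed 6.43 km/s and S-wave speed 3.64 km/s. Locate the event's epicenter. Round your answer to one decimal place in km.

Distance from S−P lag: d = Δt · v_P v_S / (v_P − v_S) = Δt · (6.43·3.64)/(6.43−3.64) ≈ 8.3890·Δt.
So d_N03 = 57.82, d_N04 = 59.93, d_N05 = 66.47 km.
Circle about each station: (x − 12.8)² + (y + 12.0)² = 57.82²; (x + 20.3)² + (y + 1.6)² = 59.93²; (x − 7.1)² + (y + 20.1)² = 66.47².
Subtracting pairs of circle equations eliminates x²+y² and gives linear equations (the radical axes):
-66.2 x + 20.8 y = -141.64
-11.4 x − 16.2 y = -928.53
Solving the 2×2 system: x ≈ 16.5, y ≈ 45.7 km.

x ≈ 16.5 km, y ≈ 45.7 km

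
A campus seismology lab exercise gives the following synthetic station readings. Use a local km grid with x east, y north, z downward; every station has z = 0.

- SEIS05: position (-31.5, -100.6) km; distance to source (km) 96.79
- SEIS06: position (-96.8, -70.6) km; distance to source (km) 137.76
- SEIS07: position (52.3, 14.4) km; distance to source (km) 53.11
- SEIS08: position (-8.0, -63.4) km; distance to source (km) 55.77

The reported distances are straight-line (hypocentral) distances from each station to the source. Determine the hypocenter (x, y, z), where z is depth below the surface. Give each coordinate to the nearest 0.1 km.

Each station gives a sphere (x−x_i)² + (y−y_i)² + z² = d_i² (stations at z=0).
Subtracting the SEIS05 sphere from SEIS06 and SEIS07: z² cancels, leaving linear equations in x and y:
-130.6 x + 60.0 y = -6367.52
167.6 x + 230.0 y = -1622.33
Solving: x ≈ 34.100, y ≈ -31.902 km (keep extra digits for the depth step; rounded: 34.1, -31.9).
Then from the SEIS05 sphere: z² = 96.79² − (x + 31.5)² − (y + 100.6)² with x = 34.100, y = -31.902, so z ≈ 18.588 ≈ 18.6 km.

x ≈ 34.1 km, y ≈ -31.9 km, depth ≈ 18.6 km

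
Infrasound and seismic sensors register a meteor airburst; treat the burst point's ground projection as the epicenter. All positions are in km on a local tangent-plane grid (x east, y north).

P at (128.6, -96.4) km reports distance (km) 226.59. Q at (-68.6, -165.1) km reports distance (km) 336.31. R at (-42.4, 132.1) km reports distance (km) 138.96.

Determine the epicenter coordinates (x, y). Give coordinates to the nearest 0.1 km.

(96.5, 127.9)

Circle about each station: (x − 128.6)² + (y + 96.4)² = 226.59²; (x + 68.6)² + (y + 165.1)² = 336.31²; (x + 42.4)² + (y − 132.1)² = 138.96².
Subtracting the P equation from the Q and R equations removes the quadratic terms:
-394.4 x − 137.4 y = -55628.34
-342.0 x + 457.0 y = 25450.40
Solving the 2×2 system: x ≈ 96.5, y ≈ 127.9 km.
Check against P (with the unrounded x, y): √((x − 128.6)²+(y + 96.4)²) = 226.59 ≈ 226.59 km. ✓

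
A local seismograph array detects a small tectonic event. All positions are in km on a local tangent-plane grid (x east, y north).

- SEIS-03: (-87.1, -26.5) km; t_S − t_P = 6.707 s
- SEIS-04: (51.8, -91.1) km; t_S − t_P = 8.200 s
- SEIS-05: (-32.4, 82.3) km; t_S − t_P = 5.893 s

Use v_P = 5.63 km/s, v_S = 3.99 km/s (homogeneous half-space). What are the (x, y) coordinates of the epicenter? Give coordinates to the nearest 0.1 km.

Distance from S−P lag: d = Δt · v_P v_S / (v_P − v_S) = Δt · (5.63·3.99)/(5.63−3.99) ≈ 13.6974·Δt.
So d_SEIS-03 = 91.87, d_SEIS-04 = 112.32, d_SEIS-05 = 80.72 km.
Circle about each station: (x + 87.1)² + (y + 26.5)² = 91.87²; (x − 51.8)² + (y + 91.1)² = 112.32²; (x + 32.4)² + (y − 82.3)² = 80.72².
Subtracting the SEIS-03 equation from the SEIS-04 and SEIS-05 equations removes the quadratic terms:
277.8 x − 129.2 y = -1481.90
109.4 x + 217.6 y = 1458.77
Solving the 2×2 system: x ≈ -1.8, y ≈ 7.6 km.

-1.8 km east, 7.6 km north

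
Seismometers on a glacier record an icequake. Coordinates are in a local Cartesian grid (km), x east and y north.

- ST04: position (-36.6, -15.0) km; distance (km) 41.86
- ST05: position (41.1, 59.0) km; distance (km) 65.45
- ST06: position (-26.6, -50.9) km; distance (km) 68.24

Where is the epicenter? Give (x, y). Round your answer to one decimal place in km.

-6.8 km east, 14.4 km north

Circle about each station: (x + 36.6)² + (y + 15.0)² = 41.86²; (x − 41.1)² + (y − 59.0)² = 65.45²; (x + 26.6)² + (y + 50.9)² = 68.24².
Subtracting the ST04 equation from the ST05 and ST06 equations removes the quadratic terms:
155.4 x + 148.0 y = 1074.21
20.0 x − 71.8 y = -1170.63
Solving the 2×2 system: x ≈ -6.8, y ≈ 14.4 km.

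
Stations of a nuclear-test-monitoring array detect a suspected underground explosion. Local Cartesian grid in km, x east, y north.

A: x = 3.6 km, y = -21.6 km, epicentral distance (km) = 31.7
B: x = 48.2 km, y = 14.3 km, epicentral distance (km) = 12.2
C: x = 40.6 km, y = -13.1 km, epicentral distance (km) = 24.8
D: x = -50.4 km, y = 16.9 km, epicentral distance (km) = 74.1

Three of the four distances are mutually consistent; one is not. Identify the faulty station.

B

Solve using three stations at a time. Using A, C, D (subtract circle equations pairwise → linear system) gives (x, y) ≈ (22.5, 3.8).
Distances from that point to each station vs reported:
  A: calculated 31.7 vs reported 31.7 → residual 0.0 km
  B: calculated 27.8 vs reported 12.2 → residual 15.6 km
  C: calculated 24.7 vs reported 24.8 → residual 0.1 km
  D: calculated 74.1 vs reported 74.1 → residual 0.0 km
A, C, D are mutually consistent (residuals ≈ 0); B is off by 15.6 km.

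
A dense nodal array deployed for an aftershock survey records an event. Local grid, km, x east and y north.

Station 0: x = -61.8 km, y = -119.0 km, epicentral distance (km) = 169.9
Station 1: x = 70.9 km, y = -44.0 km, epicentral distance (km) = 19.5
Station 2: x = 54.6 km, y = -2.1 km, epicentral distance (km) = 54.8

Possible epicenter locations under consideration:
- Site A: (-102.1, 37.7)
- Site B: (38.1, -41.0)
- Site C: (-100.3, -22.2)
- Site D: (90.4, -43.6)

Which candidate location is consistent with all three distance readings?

For each candidate, compare |candidate − station| to the reported distance:
Site A: residuals Station 0 8.1, Station 1 171.8, Station 2 106.9 → max 171.8 km
Site B: residuals Station 0 43.2, Station 1 13.4, Station 2 12.5 → max 43.2 km
Site C: residuals Station 0 65.7, Station 1 153.1, Station 2 101.4 → max 153.1 km
Site D: residuals Station 0 0.0, Station 1 0.0, Station 2 0.0 → max 0.0 km
Only Site D has all residuals ≈ 0.

Site D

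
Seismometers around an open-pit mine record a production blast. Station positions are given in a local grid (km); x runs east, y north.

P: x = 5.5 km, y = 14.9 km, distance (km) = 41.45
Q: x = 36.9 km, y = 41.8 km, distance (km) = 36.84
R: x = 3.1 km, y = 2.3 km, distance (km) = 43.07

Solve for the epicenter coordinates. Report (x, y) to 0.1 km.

Circle about each station: (x − 5.5)² + (y − 14.9)² = 41.45²; (x − 36.9)² + (y − 41.8)² = 36.84²; (x − 3.1)² + (y − 2.3)² = 43.07².
Subtracting the P equation from the Q and R equations removes the quadratic terms:
62.8 x + 53.8 y = 3217.51
-4.8 x − 25.2 y = -374.28
Solving the 2×2 system: x ≈ 46.0, y ≈ 6.1 km.

x ≈ 46.0 km, y ≈ 6.1 km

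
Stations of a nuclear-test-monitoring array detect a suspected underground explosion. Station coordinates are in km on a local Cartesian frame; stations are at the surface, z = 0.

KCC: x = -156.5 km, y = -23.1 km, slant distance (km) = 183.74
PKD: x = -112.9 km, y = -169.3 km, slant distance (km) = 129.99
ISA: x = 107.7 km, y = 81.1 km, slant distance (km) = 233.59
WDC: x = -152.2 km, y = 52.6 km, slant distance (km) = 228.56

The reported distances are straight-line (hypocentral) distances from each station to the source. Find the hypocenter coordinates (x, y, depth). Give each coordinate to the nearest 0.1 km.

Each station gives a sphere (x−x_i)² + (y−y_i)² + z² = d_i² (stations at z=0).
Subtracting the KCC sphere from PKD and ISA: z² cancels, leaving linear equations in x and y:
87.2 x − 292.4 y = 33246.03
528.4 x + 208.4 y = -27653.26
Solving: x ≈ -6.702, y ≈ -115.699 km (keep extra digits for the depth step; rounded: -6.7, -115.7).
Then from the KCC sphere: z² = 183.74² − (x + 156.5)² − (y + 23.1)² with x = -6.702, y = -115.699, so z ≈ 52.406 ≈ 52.4 km.

x ≈ -6.7 km, y ≈ -115.7 km, depth ≈ 52.4 km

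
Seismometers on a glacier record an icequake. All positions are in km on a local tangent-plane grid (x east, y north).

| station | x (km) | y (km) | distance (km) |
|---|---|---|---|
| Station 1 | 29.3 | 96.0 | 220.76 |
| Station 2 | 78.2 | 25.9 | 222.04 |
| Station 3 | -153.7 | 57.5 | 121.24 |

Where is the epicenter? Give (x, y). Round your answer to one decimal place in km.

-126.3 km east, -60.6 km north

Circle about each station: (x − 29.3)² + (y − 96.0)² = 220.76²; (x − 78.2)² + (y − 25.9)² = 222.04²; (x + 153.7)² + (y − 57.5)² = 121.24².
Subtracting pairs of circle equations eliminates x²+y² and gives linear equations (the radical axes):
97.8 x − 140.2 y = -3855.22
-366.0 x − 77.0 y = 50891.29
Solving the 2×2 system: x ≈ -126.3, y ≈ -60.6 km.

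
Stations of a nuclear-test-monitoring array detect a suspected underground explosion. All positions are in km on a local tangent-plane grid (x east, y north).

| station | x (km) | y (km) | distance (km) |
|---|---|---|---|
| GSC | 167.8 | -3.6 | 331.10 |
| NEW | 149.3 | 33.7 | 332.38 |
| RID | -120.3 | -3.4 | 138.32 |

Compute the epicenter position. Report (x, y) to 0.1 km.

Circle about each station: (x − 167.8)² + (y + 3.6)² = 331.10²; (x − 149.3)² + (y − 33.7)² = 332.38²; (x + 120.3)² + (y + 3.4)² = 138.32².
Subtracting the GSC equation from the NEW and RID equations removes the quadratic terms:
-37.0 x + 74.6 y = -5592.87
-576.2 x + 0.4 y = 76808.64
Solving the 2×2 system: x ≈ -133.4, y ≈ -141.1 km.

(-133.4, -141.1)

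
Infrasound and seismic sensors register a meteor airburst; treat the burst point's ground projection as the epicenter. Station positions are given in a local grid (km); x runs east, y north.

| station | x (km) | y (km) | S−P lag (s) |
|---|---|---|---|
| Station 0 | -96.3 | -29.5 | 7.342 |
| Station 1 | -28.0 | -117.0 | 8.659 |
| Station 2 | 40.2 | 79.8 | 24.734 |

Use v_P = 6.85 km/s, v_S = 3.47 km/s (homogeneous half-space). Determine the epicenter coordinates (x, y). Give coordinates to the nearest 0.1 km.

Distance from S−P lag: d = Δt · v_P v_S / (v_P − v_S) = Δt · (6.85·3.47)/(6.85−3.47) ≈ 7.0324·Δt.
So d_Station 0 = 51.63, d_Station 1 = 60.89, d_Station 2 = 173.94 km.
Circle about each station: (x + 96.3)² + (y + 29.5)² = 51.63²; (x + 28.0)² + (y + 117.0)² = 60.89²; (x − 40.2)² + (y − 79.8)² = 173.94².
Subtracting the Station 0 equation from the Station 1 and Station 2 equations removes the quadratic terms:
136.6 x − 175.0 y = 3287.12
273.0 x + 218.6 y = -29749.33
Solving the 2×2 system: x ≈ -57.8, y ≈ -63.9 km.
Check against Station 0 (with the unrounded x, y): √((x + 96.3)²+(y + 29.5)²) = 51.63 ≈ 51.63 km. ✓

(-57.8, -63.9)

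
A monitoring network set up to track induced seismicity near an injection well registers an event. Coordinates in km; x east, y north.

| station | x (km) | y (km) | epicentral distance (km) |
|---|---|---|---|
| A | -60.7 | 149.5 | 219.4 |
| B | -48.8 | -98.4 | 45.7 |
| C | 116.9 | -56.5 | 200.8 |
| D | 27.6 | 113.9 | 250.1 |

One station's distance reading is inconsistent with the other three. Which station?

Solve using three stations at a time. Using A, B, C (subtract circle equations pairwise → linear system) gives (x, y) ≈ (-83.5, -68.7).
Distances from that point to each station vs reported:
  A: calculated 219.4 vs reported 219.4 → residual 0.0 km
  B: calculated 45.7 vs reported 45.7 → residual 0.0 km
  C: calculated 200.8 vs reported 200.8 → residual 0.0 km
  D: calculated 213.8 vs reported 250.1 → residual 36.3 km
A, B, C are mutually consistent (residuals ≈ 0); D is off by 36.3 km.

D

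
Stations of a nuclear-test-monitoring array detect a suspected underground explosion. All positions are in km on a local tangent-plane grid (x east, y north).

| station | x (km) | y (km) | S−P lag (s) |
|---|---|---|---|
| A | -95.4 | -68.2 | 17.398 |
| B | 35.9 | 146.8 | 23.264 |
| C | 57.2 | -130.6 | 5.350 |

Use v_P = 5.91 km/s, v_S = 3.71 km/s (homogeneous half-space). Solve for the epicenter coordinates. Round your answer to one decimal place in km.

Distance from S−P lag: d = Δt · v_P v_S / (v_P − v_S) = Δt · (5.91·3.71)/(5.91−3.71) ≈ 9.9664·Δt.
So d_A = 173.40, d_B = 231.86, d_C = 53.32 km.
Circle about each station: (x + 95.4)² + (y + 68.2)² = 173.40²; (x − 35.9)² + (y − 146.8)² = 231.86²; (x − 57.2)² + (y + 130.6)² = 53.32².
Subtracting the A equation from the B and C equations removes the quadratic terms:
262.6 x + 430.0 y = -14604.85
305.2 x − 124.8 y = 33800.34
Solving the 2×2 system: x ≈ 77.5, y ≈ -81.3 km.

77.5 km east, -81.3 km north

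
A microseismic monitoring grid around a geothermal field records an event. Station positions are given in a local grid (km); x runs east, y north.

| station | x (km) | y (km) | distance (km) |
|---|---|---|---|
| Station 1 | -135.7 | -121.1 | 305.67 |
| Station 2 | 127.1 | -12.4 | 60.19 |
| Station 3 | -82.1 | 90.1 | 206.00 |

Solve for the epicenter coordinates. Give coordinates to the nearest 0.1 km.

x ≈ 119.4 km, y ≈ 47.3 km

Circle about each station: (x + 135.7)² + (y + 121.1)² = 305.67²; (x − 127.1)² + (y + 12.4)² = 60.19²; (x + 82.1)² + (y − 90.1)² = 206.00².
Subtracting pairs of circle equations eliminates x²+y² and gives linear equations (the radical axes):
525.6 x + 217.4 y = 73039.78
107.2 x + 422.4 y = 32776.87
Solving the 2×2 system: x ≈ 119.4, y ≈ 47.3 km.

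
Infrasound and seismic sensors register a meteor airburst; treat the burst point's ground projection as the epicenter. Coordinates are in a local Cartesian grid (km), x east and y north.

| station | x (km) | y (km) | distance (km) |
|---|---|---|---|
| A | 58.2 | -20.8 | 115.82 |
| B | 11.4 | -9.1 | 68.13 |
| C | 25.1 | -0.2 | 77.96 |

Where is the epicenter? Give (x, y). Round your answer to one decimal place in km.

Circle about each station: (x − 58.2)² + (y + 20.8)² = 115.82²; (x − 11.4)² + (y + 9.1)² = 68.13²; (x − 25.1)² + (y + 0.2)² = 77.96².
Subtracting pairs of circle equations eliminates x²+y² and gives linear equations (the radical axes):
-93.6 x + 23.4 y = 5165.47
-66.2 x + 41.2 y = 4146.68
Solving the 2×2 system: x ≈ -50.2, y ≈ 20.0 km.
Check against A (with the unrounded x, y): √((x − 58.2)²+(y + 20.8)²) = 115.81 ≈ 115.82 km. ✓

-50.2 km east, 20.0 km north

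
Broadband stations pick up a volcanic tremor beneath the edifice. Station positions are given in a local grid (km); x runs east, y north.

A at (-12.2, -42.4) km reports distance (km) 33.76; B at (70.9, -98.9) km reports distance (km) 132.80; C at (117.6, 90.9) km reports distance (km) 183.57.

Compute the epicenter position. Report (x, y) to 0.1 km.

(-32.2, -15.2)

Circle about each station: (x + 12.2)² + (y + 42.4)² = 33.76²; (x − 70.9)² + (y + 98.9)² = 132.80²; (x − 117.6)² + (y − 90.9)² = 183.57².
Subtracting the A equation from the B and C equations removes the quadratic terms:
166.2 x − 113.0 y = -3634.68
259.6 x + 266.6 y = -12412.24
Solving the 2×2 system: x ≈ -32.2, y ≈ -15.2 km.
Check against A (with the unrounded x, y): √((x + 12.2)²+(y + 42.4)²) = 33.76 ≈ 33.76 km. ✓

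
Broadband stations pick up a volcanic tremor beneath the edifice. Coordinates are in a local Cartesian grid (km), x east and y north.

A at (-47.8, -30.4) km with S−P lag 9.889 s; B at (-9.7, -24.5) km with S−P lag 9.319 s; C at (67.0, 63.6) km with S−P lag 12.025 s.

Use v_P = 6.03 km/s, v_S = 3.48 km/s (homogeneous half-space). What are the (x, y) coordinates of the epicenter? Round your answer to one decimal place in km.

Distance from S−P lag: d = Δt · v_P v_S / (v_P − v_S) = Δt · (6.03·3.48)/(6.03−3.48) ≈ 8.2292·Δt.
So d_A = 81.38, d_B = 76.69, d_C = 98.96 km.
Circle about each station: (x + 47.8)² + (y + 30.4)² = 81.38²; (x + 9.7)² + (y + 24.5)² = 76.69²; (x − 67.0)² + (y − 63.6)² = 98.96².
Subtracting pairs of circle equations eliminates x²+y² and gives linear equations (the radical axes):
76.2 x + 11.8 y = -1773.31
229.6 x + 188.0 y = 2154.58
Solving the 2×2 system: x ≈ -30.9, y ≈ 49.2 km.

x ≈ -30.9 km, y ≈ 49.2 km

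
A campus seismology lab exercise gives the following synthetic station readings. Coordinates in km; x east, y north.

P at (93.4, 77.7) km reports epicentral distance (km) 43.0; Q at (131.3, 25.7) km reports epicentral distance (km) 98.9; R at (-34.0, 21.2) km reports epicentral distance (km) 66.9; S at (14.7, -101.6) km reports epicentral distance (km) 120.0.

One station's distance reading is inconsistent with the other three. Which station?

Solve using three stations at a time. Using Q, R, S (subtract circle equations pairwise → linear system) gives (x, y) ≈ (32.8, 17.0).
Distances from that point to each station vs reported:
  P: calculated 85.8 vs reported 43.0 → residual 42.8 km
  Q: calculated 98.9 vs reported 98.9 → residual 0.0 km
  R: calculated 66.9 vs reported 66.9 → residual 0.0 km
  S: calculated 120.0 vs reported 120.0 → residual 0.0 km
Q, R, S are mutually consistent (residuals ≈ 0); P is off by 42.8 km.

P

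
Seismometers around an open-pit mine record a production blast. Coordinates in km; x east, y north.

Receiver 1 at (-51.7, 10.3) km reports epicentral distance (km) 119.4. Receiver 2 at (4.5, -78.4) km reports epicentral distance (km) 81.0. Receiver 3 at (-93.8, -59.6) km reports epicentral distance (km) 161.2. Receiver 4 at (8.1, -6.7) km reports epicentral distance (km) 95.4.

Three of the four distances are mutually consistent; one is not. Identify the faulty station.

Solve using three stations at a time. Using Receiver 1, Receiver 2, Receiver 3 (subtract circle equations pairwise → linear system) gives (x, y) ≈ (63.0, -22.5).
Distances from that point to each station vs reported:
  Receiver 1: calculated 119.3 vs reported 119.4 → residual 0.1 km
  Receiver 2: calculated 80.9 vs reported 81.0 → residual 0.1 km
  Receiver 3: calculated 161.2 vs reported 161.2 → residual 0.0 km
  Receiver 4: calculated 57.2 vs reported 95.4 → residual 38.2 km
Receiver 1, Receiver 2, Receiver 3 are mutually consistent (residuals ≈ 0); Receiver 4 is off by 38.2 km.

Receiver 4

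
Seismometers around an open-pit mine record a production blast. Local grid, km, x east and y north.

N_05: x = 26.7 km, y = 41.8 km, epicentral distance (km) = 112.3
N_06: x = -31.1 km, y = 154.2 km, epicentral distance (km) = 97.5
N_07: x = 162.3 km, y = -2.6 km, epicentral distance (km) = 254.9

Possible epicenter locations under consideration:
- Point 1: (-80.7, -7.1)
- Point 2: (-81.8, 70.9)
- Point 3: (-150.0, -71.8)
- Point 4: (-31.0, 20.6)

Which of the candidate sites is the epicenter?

For each candidate, compare |candidate − station| to the reported distance:
Point 1: residuals N_05 5.7, N_06 71.3, N_07 11.9 → max 71.3 km
Point 2: residuals N_05 0.0, N_06 0.0, N_07 0.0 → max 0.0 km
Point 3: residuals N_05 97.8, N_06 157.9, N_07 65.0 → max 157.9 km
Point 4: residuals N_05 50.8, N_06 36.1, N_07 60.2 → max 60.2 km
Only Point 2 has all residuals ≈ 0.

Point 2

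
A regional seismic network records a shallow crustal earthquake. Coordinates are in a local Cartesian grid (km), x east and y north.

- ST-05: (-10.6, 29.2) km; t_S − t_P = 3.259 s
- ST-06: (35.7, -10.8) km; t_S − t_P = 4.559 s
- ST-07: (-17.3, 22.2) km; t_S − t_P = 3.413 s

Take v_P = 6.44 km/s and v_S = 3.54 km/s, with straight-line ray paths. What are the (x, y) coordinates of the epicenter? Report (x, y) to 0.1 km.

Distance from S−P lag: d = Δt · v_P v_S / (v_P − v_S) = Δt · (6.44·3.54)/(6.44−3.54) ≈ 7.8612·Δt.
So d_ST-05 = 25.62, d_ST-06 = 35.84, d_ST-07 = 26.83 km.
Circle about each station: (x + 10.6)² + (y − 29.2)² = 25.62²; (x − 35.7)² + (y + 10.8)² = 35.84²; (x + 17.3)² + (y − 22.2)² = 26.83².
Subtracting the ST-05 equation from the ST-06 and ST-07 equations removes the quadratic terms:
92.6 x − 80.0 y = -201.99
-13.4 x − 14.0 y = -236.33
Solving the 2×2 system: x ≈ 6.8, y ≈ 10.4 km.

x ≈ 6.8 km, y ≈ 10.4 km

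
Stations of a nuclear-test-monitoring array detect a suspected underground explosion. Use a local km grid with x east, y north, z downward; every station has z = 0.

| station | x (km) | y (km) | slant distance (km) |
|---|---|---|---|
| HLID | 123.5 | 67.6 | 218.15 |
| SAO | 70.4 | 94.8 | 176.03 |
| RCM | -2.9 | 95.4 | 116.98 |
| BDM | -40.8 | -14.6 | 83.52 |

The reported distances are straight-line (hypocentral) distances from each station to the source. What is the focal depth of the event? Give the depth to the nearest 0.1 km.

depth ≈ 53.9 km

Each station gives a sphere (x−x_i)² + (y−y_i)² + z² = d_i² (stations at z=0).
Subtracting the HLID sphere from SAO and RCM: z² cancels, leaving linear equations in x and y:
-106.2 x + 54.4 y = 10724.05
-252.8 x + 55.6 y = 23192.66
Solving: x ≈ -84.793, y ≈ 31.599 km (keep extra digits for the depth step; rounded: -84.8, 31.6).
Then from the HLID sphere: z² = 218.15² − (x − 123.5)² − (y − 67.6)² with x = -84.793, y = 31.599, so z ≈ 53.920 ≈ 53.9 km.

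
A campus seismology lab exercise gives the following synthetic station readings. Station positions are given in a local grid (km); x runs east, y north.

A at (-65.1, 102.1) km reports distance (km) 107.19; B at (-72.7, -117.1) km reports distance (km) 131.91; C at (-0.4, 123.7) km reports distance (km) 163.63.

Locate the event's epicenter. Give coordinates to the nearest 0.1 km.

-115.7 km east, 7.6 km north

Circle about each station: (x + 65.1)² + (y − 102.1)² = 107.19²; (x + 72.7)² + (y + 117.1)² = 131.91²; (x + 0.4)² + (y − 123.7)² = 163.63².
Subtracting the A equation from the B and C equations removes the quadratic terms:
-15.2 x − 438.4 y = -1575.27
129.4 x + 43.2 y = -14645.65
Solving the 2×2 system: x ≈ -115.7, y ≈ 7.6 km.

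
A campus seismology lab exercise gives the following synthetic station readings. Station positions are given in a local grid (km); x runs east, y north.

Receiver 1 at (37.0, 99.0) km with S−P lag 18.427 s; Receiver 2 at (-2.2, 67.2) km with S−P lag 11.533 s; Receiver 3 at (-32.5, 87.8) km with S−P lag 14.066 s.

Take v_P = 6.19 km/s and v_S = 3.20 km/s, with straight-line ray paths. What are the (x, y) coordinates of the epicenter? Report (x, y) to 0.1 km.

Distance from S−P lag: d = Δt · v_P v_S / (v_P − v_S) = Δt · (6.19·3.20)/(6.19−3.20) ≈ 6.6247·Δt.
So d_Receiver 1 = 122.07, d_Receiver 2 = 76.40, d_Receiver 3 = 93.18 km.
Circle about each station: (x − 37.0)² + (y − 99.0)² = 122.07²; (x + 2.2)² + (y − 67.2)² = 76.40²; (x + 32.5)² + (y − 87.8)² = 93.18².
Subtracting pairs of circle equations eliminates x²+y² and gives linear equations (the radical axes):
-78.4 x − 63.6 y = 2414.80
-139.0 x − 22.4 y = 3813.66
Solving the 2×2 system: x ≈ -26.6, y ≈ -5.2 km.

-26.6 km east, -5.2 km north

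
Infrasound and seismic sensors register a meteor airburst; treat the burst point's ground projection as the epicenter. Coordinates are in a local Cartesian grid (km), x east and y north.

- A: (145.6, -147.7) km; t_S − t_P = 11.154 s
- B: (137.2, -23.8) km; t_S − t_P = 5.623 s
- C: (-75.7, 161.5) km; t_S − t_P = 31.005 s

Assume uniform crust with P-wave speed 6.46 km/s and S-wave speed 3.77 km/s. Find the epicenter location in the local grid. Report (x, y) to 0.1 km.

x ≈ 99.4 km, y ≈ -57.9 km

Distance from S−P lag: d = Δt · v_P v_S / (v_P − v_S) = Δt · (6.46·3.77)/(6.46−3.77) ≈ 9.0536·Δt.
So d_A = 100.98, d_B = 50.91, d_C = 280.71 km.
Circle about each station: (x − 145.6)² + (y + 147.7)² = 100.98²; (x − 137.2)² + (y + 23.8)² = 50.91²; (x + 75.7)² + (y − 161.5)² = 280.71².
Subtracting pairs of circle equations eliminates x²+y² and gives linear equations (the radical axes):
-16.8 x + 247.8 y = -16019.24
-442.6 x + 618.4 y = -79803.05
Solving the 2×2 system: x ≈ 99.4, y ≈ -57.9 km.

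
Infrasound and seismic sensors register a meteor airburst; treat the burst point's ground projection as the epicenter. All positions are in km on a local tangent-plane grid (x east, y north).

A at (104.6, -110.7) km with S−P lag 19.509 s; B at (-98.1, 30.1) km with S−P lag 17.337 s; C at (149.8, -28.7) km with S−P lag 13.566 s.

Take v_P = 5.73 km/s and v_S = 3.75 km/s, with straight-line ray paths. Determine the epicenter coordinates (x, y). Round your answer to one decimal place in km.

Distance from S−P lag: d = Δt · v_P v_S / (v_P − v_S) = Δt · (5.73·3.75)/(5.73−3.75) ≈ 10.8523·Δt.
So d_A = 211.72, d_B = 188.15, d_C = 147.22 km.
Circle about each station: (x − 104.6)² + (y + 110.7)² = 211.72²; (x + 98.1)² + (y − 30.1)² = 188.15²; (x − 149.8)² + (y + 28.7)² = 147.22².
Subtracting pairs of circle equations eliminates x²+y² and gives linear equations (the radical axes):
-405.4 x + 281.6 y = -3241.09
90.4 x + 164.0 y = 23219.71
Solving the 2×2 system: x ≈ 76.9, y ≈ 99.2 km.

x ≈ 76.9 km, y ≈ 99.2 km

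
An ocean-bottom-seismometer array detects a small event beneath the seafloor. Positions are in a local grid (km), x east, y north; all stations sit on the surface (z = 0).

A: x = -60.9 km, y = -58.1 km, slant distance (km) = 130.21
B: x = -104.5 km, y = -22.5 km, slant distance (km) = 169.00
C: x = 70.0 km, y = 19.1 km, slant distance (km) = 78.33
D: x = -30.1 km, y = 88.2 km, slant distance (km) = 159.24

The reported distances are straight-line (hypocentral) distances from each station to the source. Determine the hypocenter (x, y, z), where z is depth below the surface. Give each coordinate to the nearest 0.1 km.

Each station gives a sphere (x−x_i)² + (y−y_i)² + z² = d_i² (stations at z=0).
Subtracting the A sphere from B and C: z² cancels, leaving linear equations in x and y:
-87.2 x + 71.2 y = -7264.28
261.8 x + 154.4 y = 8999.45
Solving: x ≈ 54.896, y ≈ -34.794 km (keep extra digits for the depth step; rounded: 54.9, -34.8).
Then from the A sphere: z² = 130.21² − (x + 60.9)² − (y + 58.1)² with x = 54.896, y = -34.794, so z ≈ 54.797 ≈ 54.8 km.

x ≈ 54.9 km, y ≈ -34.8 km, depth ≈ 54.8 km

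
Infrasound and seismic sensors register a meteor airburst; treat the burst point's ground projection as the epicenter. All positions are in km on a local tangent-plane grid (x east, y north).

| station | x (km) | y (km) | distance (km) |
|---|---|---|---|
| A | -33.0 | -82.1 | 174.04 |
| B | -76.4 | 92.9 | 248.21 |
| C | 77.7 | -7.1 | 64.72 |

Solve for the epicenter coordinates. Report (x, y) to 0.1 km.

Circle about each station: (x + 33.0)² + (y + 82.1)² = 174.04²; (x + 76.4)² + (y − 92.9)² = 248.21²; (x − 77.7)² + (y + 7.1)² = 64.72².
Subtracting pairs of circle equations eliminates x²+y² and gives linear equations (the radical axes):
-86.8 x + 350.0 y = -24680.32
221.4 x + 150.0 y = 24359.53
Solving the 2×2 system: x ≈ 135.1, y ≈ -37.0 km.

135.1 km east, -37.0 km north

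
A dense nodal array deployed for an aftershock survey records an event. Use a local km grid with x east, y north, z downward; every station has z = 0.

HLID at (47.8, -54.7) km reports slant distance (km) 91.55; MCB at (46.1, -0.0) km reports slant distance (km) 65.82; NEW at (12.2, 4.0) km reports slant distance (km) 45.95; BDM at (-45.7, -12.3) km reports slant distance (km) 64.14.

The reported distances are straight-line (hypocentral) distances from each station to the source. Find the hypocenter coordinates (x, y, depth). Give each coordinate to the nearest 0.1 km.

x ≈ -2.9 km, y ≈ 8.1 km, depth ≈ 43.2 km

Each station gives a sphere (x−x_i)² + (y−y_i)² + z² = d_i² (stations at z=0).
Subtracting the HLID sphere from MCB and NEW: z² cancels, leaving linear equations in x and y:
-3.4 x + 109.4 y = 897.41
-71.2 x + 117.4 y = 1157.91
Solving: x ≈ -2.885, y ≈ 8.113 km (keep extra digits for the depth step; rounded: -2.9, 8.1).
Then from the HLID sphere: z² = 91.55² − (x − 47.8)² − (y + 54.7)² with x = -2.885, y = 8.113, so z ≈ 43.208 ≈ 43.2 km.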